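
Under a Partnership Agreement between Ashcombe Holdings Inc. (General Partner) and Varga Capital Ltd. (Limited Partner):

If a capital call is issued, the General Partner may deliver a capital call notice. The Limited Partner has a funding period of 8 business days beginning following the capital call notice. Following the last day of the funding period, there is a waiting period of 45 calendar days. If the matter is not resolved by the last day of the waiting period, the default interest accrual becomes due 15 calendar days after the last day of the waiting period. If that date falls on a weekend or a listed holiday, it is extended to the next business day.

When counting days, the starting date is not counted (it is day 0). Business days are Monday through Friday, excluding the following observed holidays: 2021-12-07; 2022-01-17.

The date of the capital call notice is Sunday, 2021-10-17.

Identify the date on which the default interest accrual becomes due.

2021-12-27

From Sunday, 2021-10-17, 8 business days (Oct 18, Oct 19, Oct 20, Oct 21, Oct 22, Oct 25, Oct 26, Oct 27, skipping weekends) brings us to Wednesday, 2021-10-27, which is the last day of the funding period.
The last day of the waiting period: 45 calendar days after 2021-10-27 is 2021-12-11.
Adding 15 calendar days to 2021-12-11 gives 2021-12-26, which is the date on which the default interest accrual becomes due. That falls on a Sunday, so it rolls to the next business day, Monday, 2021-12-27.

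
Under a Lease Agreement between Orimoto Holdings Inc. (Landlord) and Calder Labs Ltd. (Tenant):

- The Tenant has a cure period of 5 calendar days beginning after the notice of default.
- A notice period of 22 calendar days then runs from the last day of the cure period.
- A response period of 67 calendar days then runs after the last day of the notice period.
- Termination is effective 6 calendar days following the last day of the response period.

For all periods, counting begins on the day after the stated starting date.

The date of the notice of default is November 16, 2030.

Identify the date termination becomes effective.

February 24, 2031

Adding 5 calendar days to November 16, 2030 gives November 21, 2030, which is the last day of the cure period.
The last day of the notice period: November 21, 2030 + 22 days = December 13, 2030.
The last day of the response period: December 13, 2030 + 67 days = February 18, 2031.
The date termination becomes effective: February 18, 2031 + 6 days = February 24, 2031.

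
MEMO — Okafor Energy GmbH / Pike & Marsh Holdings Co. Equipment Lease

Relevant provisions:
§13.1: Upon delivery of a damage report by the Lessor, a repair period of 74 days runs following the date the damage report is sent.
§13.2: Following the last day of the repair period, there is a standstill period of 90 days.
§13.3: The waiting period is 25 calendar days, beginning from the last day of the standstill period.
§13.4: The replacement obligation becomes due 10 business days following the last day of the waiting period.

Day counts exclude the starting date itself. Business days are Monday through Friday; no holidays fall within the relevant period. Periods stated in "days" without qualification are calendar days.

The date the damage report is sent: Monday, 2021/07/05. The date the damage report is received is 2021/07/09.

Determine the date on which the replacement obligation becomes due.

The last day of the repair period: 74 calendar days after 2021/07/05 is 2021/09/17.
Adding 90 calendar days to 2021/09/17 gives 2021/12/16, which is the last day of the standstill period.
Adding 25 calendar days to 2021/12/16 gives 2022/01/10, which is the last day of the waiting period.
From Monday, 2022/01/10, 10 business days (Jan 11, Jan 12, Jan 13, Jan 14, Jan 17, Jan 18, Jan 19, Jan 20, Jan 21, Jan 24, skipping weekends) brings us to Monday, 2022/01/24, which is the date on which the replacement obligation becomes due.

2022/01/24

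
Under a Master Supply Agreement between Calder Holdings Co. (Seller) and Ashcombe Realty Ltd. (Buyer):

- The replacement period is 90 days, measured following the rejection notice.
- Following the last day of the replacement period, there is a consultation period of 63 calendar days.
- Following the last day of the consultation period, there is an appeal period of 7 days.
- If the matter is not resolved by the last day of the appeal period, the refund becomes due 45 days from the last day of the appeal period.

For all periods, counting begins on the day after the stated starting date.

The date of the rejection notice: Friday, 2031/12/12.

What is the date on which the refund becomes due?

2032/07/04

The last day of the replacement period: 2031/12/12 + 90 days = 2032/03/11.
The last day of the consultation period: 2032/03/11 + 63 days = 2032/05/13.
Adding 7 calendar days to 2032/05/13 gives 2032/05/20, which is the last day of the appeal period.
The date on which the refund becomes due: 2032/05/20 + 45 days = 2032/07/04.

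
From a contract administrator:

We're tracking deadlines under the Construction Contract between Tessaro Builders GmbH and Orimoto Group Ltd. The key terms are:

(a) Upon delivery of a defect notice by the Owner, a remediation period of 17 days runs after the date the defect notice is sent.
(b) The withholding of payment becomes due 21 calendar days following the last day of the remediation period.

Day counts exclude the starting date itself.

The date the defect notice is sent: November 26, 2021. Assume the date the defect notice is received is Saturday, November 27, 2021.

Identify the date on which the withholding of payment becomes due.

January 3, 2022

The last day of the remediation period: November 26, 2021 + 17 days = December 13, 2021.
The date on which the withholding of payment becomes due: December 13, 2021 + 21 days = January 3, 2022.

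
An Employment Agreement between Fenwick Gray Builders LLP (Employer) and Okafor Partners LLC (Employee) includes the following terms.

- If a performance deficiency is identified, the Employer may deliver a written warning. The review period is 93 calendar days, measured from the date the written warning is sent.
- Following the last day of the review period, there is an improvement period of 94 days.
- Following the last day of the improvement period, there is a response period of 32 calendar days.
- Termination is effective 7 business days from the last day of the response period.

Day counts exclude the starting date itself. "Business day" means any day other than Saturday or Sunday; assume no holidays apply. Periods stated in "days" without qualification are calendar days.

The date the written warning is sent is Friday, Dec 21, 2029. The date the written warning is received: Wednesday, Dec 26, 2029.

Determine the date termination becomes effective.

The last day of the review period: 93 calendar days after Dec 21, 2029 is Mar 24, 2030.
The last day of the improvement period: Mar 24, 2030 + 94 days = Jun 26, 2030.
Adding 32 calendar days to Jun 26, 2030 gives Jul 28, 2030, which is the last day of the response period.
The date termination becomes effective: counting 7 business days from Sunday, Jul 28, 2030 (Jul 29, Jul 30, Jul 31, Aug 1, Aug 2, Aug 5, Aug 6, skipping weekends) reaches Tuesday, Aug 6, 2030.

Aug 6, 2030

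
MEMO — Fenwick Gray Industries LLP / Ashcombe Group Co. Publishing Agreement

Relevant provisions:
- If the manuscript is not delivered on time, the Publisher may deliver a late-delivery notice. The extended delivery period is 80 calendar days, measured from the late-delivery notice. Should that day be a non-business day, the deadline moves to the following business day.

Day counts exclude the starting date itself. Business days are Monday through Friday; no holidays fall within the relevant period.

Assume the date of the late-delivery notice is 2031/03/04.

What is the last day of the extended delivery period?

Adding 80 calendar days to 2031/03/04 gives 2031/05/23, which is the last day of the extended delivery period. 2031/05/23 is a Friday, so no roll-forward applies.

2031/05/23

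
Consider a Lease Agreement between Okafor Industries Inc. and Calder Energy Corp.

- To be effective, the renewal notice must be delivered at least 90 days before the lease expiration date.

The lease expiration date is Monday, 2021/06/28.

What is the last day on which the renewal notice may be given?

2021/03/30

2021/06/28 minus 90 days is 2021/03/30.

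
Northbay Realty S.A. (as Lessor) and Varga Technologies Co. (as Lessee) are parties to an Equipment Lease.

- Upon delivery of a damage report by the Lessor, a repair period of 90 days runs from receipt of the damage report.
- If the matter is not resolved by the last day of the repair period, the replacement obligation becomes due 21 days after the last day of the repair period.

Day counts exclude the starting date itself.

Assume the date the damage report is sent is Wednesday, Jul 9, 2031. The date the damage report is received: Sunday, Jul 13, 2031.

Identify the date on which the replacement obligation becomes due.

Adding 90 calendar days to Jul 13, 2031 gives Oct 11, 2031, which is the last day of the repair period.
Adding 21 calendar days to Oct 11, 2031 gives Nov 1, 2031, which is the date on which the replacement obligation becomes due.

Nov 1, 2031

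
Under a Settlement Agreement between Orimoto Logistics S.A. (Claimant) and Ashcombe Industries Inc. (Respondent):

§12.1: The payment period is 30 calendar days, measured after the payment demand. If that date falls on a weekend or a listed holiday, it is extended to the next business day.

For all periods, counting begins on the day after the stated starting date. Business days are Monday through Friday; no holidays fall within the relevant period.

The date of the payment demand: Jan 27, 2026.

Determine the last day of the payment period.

Adding 30 calendar days to Jan 27, 2026 gives Feb 26, 2026, which is the last day of the payment period. Feb 26, 2026 is a Thursday, so no roll-forward applies.

Feb 26, 2026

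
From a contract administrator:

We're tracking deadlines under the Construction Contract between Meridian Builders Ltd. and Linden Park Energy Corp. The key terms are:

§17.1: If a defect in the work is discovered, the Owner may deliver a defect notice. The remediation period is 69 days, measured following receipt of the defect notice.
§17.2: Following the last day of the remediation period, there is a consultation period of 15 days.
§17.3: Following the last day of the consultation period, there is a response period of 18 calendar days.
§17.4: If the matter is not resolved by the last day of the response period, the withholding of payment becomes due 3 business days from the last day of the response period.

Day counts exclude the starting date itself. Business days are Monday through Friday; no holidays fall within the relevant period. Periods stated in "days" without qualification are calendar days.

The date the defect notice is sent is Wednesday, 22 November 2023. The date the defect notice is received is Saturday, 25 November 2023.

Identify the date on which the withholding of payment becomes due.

11 March 2024

Adding 69 calendar days to 25 November 2023 gives 2 February 2024, which is the last day of the remediation period.
Adding 15 calendar days to 2 February 2024 gives 17 February 2024, which is the last day of the consultation period.
The last day of the response period: 18 calendar days after 17 February 2024 is 6 March 2024.
The date on which the withholding of payment becomes due: counting 3 business days from Wednesday, 6 March 2024 (Mar 7, Mar 8, Mar 11, skipping weekends) reaches Monday, 11 March 2024.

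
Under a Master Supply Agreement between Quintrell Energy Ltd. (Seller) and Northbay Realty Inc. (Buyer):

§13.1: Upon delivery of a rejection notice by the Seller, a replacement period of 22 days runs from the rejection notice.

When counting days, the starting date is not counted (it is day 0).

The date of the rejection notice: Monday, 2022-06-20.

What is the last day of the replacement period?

2022-07-12

The last day of the replacement period: 22 calendar days after 2022-06-20 is 2022-07-12.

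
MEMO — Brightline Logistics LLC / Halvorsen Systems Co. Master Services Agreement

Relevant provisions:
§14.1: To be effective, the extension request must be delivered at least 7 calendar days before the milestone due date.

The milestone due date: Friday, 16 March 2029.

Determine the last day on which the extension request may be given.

9 March 2029

16 March 2029 minus 7 days is 9 March 2029.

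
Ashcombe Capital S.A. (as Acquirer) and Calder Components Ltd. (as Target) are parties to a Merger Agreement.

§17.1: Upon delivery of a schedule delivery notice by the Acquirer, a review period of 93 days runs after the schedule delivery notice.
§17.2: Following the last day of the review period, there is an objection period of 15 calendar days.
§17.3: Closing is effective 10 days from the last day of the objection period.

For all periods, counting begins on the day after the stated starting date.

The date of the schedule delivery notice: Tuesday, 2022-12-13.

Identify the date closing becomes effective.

The last day of the review period: 2022-12-13 + 93 days = 2023-03-16.
The last day of the objection period: 15 calendar days after 2023-03-16 is 2023-03-31.
Adding 10 calendar days to 2023-03-31 gives 2023-04-10, which is the date closing becomes effective.

2023-04-10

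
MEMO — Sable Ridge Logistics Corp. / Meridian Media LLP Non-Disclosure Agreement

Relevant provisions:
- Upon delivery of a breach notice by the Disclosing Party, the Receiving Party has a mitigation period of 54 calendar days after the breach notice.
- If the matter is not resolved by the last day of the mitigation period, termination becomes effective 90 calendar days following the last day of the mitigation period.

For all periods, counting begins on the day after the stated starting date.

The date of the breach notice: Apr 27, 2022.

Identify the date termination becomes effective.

Sep 18, 2022

Adding 54 calendar days to Apr 27, 2022 gives Jun 20, 2022, which is the last day of the mitigation period.
The date termination becomes effective: 90 calendar days after Jun 20, 2022 is Sep 18, 2022.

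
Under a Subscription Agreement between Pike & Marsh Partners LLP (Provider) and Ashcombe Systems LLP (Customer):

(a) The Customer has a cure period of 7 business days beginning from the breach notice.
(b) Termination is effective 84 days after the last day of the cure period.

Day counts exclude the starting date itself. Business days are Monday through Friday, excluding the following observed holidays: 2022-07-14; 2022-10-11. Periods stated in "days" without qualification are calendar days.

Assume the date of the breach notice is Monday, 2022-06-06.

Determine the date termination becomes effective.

2022-09-07

The last day of the cure period: counting 7 business days from Monday, 2022-06-06 (Jun 7, Jun 8, Jun 9, Jun 10, Jun 13, Jun 14, Jun 15, skipping weekends) reaches Wednesday, 2022-06-15.
The date termination becomes effective: 84 calendar days after 2022-06-15 is 2022-09-07.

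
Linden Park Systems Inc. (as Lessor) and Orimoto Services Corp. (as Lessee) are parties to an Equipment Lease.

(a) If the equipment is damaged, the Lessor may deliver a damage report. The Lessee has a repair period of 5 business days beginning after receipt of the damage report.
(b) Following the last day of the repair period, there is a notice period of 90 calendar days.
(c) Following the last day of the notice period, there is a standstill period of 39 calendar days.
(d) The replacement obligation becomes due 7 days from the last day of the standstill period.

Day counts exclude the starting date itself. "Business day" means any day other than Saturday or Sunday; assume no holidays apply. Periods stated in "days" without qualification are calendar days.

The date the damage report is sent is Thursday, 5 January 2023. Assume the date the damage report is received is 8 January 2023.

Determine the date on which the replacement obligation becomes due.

29 May 2023

The last day of the repair period: counting 5 business days from Sunday, 8 January 2023 (Jan 9, Jan 10, Jan 11, Jan 12, Jan 13, skipping weekends) reaches Friday, 13 January 2023.
Adding 90 calendar days to 13 January 2023 gives 13 April 2023, which is the last day of the notice period.
The last day of the standstill period: 39 calendar days after 13 April 2023 is 22 May 2023.
The date on which the replacement obligation becomes due: 7 calendar days after 22 May 2023 is 29 May 2023.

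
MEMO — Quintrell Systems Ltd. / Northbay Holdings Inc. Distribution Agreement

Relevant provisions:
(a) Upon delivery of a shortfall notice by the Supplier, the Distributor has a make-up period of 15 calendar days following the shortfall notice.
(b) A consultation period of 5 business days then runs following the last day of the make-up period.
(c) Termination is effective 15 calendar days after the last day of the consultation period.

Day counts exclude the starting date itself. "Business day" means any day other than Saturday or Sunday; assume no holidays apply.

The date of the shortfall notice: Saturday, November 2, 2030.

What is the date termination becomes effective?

The last day of the make-up period: 15 calendar days after November 2, 2030 is November 17, 2030.
From Sunday, November 17, 2030, 5 business days (Nov 18, Nov 19, Nov 20, Nov 21, Nov 22, skipping weekends) brings us to Friday, November 22, 2030, which is the last day of the consultation period.
The date termination becomes effective: 15 calendar days after November 22, 2030 is December 7, 2030.

December 7, 2030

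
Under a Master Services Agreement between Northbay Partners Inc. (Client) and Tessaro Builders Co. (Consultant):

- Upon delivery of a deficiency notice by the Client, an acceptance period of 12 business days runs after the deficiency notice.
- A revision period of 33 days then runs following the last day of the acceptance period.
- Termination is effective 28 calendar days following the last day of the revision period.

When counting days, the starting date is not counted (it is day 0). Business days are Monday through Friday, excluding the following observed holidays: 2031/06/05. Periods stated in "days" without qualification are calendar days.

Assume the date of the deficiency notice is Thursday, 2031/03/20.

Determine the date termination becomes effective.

The last day of the acceptance period: 12 business days after Thursday, 2031/03/20, skipping weekends — Mar 21, Mar 24, Mar 25, Mar 26, …, Apr 3, Apr 4, Apr 7 — lands on Monday, 2031/04/07.
Adding 33 calendar days to 2031/04/07 gives 2031/05/10, which is the last day of the revision period.
The date termination becomes effective: 2031/05/10 + 28 days = 2031/06/07.

2031/06/07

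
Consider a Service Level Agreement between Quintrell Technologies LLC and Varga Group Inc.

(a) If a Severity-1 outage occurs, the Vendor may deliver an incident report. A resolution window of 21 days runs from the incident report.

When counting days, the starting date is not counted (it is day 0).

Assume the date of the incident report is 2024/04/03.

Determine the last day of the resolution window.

2024/04/24

The last day of the resolution window: 2024/04/03 + 21 days = 2024/04/24.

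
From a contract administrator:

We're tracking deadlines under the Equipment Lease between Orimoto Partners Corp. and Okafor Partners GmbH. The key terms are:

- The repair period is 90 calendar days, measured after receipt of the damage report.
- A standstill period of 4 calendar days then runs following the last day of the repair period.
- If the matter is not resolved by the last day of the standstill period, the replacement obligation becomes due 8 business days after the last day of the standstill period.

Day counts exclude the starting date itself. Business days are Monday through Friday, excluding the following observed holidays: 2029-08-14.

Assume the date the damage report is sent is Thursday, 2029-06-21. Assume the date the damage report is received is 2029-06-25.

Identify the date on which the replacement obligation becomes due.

The last day of the repair period: 2029-06-25 + 90 days = 2029-09-23.
The last day of the standstill period: 2029-09-23 + 4 days = 2029-09-27.
The date on which the replacement obligation becomes due: counting 8 business days from Thursday, 2029-09-27 (Sep 28, Oct 1, Oct 2, Oct 3, Oct 4, Oct 5, Oct 8, Oct 9, skipping weekends) reaches Tuesday, 2029-10-09.

2029-10-09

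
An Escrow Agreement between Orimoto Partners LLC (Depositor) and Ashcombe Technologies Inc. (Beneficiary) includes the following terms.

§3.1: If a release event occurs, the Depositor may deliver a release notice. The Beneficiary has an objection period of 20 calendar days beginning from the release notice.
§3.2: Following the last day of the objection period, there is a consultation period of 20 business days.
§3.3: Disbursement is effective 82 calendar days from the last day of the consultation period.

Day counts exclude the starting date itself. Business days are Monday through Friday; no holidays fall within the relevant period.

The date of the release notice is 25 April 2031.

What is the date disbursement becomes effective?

2 September 2031

The last day of the objection period: 20 calendar days after 25 April 2031 is 15 May 2031.
The last day of the consultation period: counting 20 business days from Thursday, 15 May 2031 (May 16, May 19, May 20, May 21, …, Jun 10, Jun 11, Jun 12, skipping weekends) reaches Thursday, 12 June 2031.
The date disbursement becomes effective: 82 calendar days after 12 June 2031 is 2 September 2031.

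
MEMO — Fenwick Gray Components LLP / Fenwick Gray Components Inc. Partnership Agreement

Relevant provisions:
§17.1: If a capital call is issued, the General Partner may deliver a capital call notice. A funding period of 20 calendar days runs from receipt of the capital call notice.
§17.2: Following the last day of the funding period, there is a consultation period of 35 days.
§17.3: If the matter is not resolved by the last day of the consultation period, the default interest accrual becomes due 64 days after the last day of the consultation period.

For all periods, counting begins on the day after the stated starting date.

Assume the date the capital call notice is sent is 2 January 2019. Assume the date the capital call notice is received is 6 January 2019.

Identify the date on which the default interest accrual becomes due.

The last day of the funding period: 6 January 2019 + 20 days = 26 January 2019.
The last day of the consultation period: 26 January 2019 + 35 days = 2 March 2019.
Adding 64 calendar days to 2 March 2019 gives 5 May 2019, which is the date on which the default interest accrual becomes due.

5 May 2019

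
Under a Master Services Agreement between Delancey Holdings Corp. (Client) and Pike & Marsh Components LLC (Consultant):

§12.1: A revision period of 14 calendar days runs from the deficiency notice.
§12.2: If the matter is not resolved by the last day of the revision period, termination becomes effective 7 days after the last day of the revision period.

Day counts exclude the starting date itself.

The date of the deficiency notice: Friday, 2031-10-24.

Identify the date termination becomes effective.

2031-11-14

The last day of the revision period: 2031-10-24 + 14 days = 2031-11-07.
The date termination becomes effective: 7 calendar days after 2031-11-07 is 2031-11-14.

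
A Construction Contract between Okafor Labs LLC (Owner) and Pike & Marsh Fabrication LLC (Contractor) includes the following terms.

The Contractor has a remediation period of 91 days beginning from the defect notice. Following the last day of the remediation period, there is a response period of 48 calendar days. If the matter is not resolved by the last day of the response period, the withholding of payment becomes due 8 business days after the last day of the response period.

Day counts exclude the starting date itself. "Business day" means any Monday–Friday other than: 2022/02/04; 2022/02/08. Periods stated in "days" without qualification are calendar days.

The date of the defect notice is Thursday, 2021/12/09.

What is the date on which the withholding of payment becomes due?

2022/05/09

Adding 91 calendar days to 2021/12/09 gives 2022/03/10, which is the last day of the remediation period.
Adding 48 calendar days to 2022/03/10 gives 2022/04/27, which is the last day of the response period.
From Wednesday, 2022/04/27, 8 business days (Apr 28, Apr 29, May 2, May 3, May 4, May 5, May 6, May 9, skipping weekends) brings us to Monday, 2022/05/09, which is the date on which the withholding of payment becomes due.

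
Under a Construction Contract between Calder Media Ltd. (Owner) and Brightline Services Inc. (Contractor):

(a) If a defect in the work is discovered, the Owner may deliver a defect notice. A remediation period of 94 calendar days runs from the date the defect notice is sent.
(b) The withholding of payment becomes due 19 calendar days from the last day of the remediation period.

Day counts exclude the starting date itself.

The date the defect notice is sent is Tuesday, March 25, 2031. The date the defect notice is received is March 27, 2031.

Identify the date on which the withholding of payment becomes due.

July 16, 2031

The last day of the remediation period: March 25, 2031 + 94 days = June 27, 2031.
The date on which the withholding of payment becomes due: June 27, 2031 + 19 days = July 16, 2031.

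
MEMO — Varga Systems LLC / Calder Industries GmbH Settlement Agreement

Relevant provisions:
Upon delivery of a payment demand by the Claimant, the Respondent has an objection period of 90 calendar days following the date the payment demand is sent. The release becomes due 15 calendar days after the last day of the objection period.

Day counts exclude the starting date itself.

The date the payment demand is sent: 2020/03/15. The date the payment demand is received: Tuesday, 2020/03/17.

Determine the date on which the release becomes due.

2020/06/28

The last day of the objection period: 2020/03/15 + 90 days = 2020/06/13.
Adding 15 calendar days to 2020/06/13 gives 2020/06/28, which is the date on which the release becomes due.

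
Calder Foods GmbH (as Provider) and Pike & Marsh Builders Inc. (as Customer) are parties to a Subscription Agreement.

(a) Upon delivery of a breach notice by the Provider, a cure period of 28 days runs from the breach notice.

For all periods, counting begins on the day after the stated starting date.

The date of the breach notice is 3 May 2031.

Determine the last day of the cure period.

31 May 2031

The last day of the cure period: 3 May 2031 + 28 days = 31 May 2031.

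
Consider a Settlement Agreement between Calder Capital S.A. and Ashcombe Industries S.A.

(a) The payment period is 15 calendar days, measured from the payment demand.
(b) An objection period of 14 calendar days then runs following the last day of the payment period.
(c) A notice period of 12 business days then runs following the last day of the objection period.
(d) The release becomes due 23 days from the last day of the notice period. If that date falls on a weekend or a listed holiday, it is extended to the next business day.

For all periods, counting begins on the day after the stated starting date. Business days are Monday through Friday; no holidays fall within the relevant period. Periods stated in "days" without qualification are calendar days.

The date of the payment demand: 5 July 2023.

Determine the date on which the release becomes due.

13 September 2023

The last day of the payment period: 5 July 2023 + 15 days = 20 July 2023.
The last day of the objection period: 20 July 2023 + 14 days = 3 August 2023.
From Thursday, 3 August 2023, 12 business days (Aug 4, Aug 7, Aug 8, Aug 9, …, Aug 17, Aug 18, Aug 21, skipping weekends) brings us to Monday, 21 August 2023, which is the last day of the notice period.
The date on which the release becomes due: 23 calendar days after 21 August 2023 is 13 September 2023. 13 September 2023 is a Wednesday, so no roll-forward applies.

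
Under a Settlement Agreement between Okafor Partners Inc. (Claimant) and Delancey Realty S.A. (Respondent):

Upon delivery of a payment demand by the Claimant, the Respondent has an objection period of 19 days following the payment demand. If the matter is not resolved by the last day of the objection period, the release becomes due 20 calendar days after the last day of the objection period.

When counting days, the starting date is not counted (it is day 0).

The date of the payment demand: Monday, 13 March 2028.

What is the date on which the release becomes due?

21 April 2028

Adding 19 calendar days to 13 March 2028 gives 1 April 2028, which is the last day of the objection period.
The date on which the release becomes due: 20 calendar days after 1 April 2028 is 21 April 2028.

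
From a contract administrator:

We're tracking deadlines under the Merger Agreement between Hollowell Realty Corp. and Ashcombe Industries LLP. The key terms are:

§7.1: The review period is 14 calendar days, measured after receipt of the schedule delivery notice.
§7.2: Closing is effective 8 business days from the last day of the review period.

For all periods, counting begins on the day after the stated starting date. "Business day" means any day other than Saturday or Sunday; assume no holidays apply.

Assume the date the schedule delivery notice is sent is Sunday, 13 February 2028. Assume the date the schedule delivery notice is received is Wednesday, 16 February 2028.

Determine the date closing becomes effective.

13 March 2028

Adding 14 calendar days to 16 February 2028 gives 1 March 2028, which is the last day of the review period.
From Wednesday, 1 March 2028, 8 business days (Mar 2, Mar 3, Mar 6, Mar 7, Mar 8, Mar 9, Mar 10, Mar 13, skipping weekends) brings us to Monday, 13 March 2028, which is the date closing becomes effective.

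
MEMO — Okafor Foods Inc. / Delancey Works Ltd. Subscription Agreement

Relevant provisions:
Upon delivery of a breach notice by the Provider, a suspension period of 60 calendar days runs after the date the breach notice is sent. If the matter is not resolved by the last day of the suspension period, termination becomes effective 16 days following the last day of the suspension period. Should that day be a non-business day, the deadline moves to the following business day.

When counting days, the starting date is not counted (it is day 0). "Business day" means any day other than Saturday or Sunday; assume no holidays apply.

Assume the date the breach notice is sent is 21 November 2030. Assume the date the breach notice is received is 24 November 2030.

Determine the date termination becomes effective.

Adding 60 calendar days to 21 November 2030 gives 20 January 2031, which is the last day of the suspension period.
The date termination becomes effective: 16 calendar days after 20 January 2031 is 5 February 2031. 5 February 2031 is a Wednesday, so no roll-forward applies.

5 February 2031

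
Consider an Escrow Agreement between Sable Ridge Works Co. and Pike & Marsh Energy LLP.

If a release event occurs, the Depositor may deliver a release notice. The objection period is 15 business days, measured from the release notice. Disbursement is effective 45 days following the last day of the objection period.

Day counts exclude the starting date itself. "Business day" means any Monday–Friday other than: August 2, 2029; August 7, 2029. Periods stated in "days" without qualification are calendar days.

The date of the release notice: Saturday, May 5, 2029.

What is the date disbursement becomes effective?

The last day of the objection period: counting 15 business days from Saturday, May 5, 2029 (May 7, May 8, May 9, May 10, …, May 23, May 24, May 25, skipping weekends) reaches Friday, May 25, 2029.
Adding 45 calendar days to May 25, 2029 gives July 9, 2029, which is the date disbursement becomes effective.

July 9, 2029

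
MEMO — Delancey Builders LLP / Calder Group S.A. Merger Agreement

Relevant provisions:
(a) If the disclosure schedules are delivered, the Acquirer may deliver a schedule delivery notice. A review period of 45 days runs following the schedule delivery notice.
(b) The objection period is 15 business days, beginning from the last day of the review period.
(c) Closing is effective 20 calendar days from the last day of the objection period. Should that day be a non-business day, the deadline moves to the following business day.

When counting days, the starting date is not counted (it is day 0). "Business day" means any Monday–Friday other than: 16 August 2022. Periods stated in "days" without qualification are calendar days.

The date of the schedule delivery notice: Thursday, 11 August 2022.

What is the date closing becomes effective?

3 November 2022

The last day of the review period: 11 August 2022 + 45 days = 25 September 2022.
The last day of the objection period: 15 business days after Sunday, 25 September 2022, skipping weekends — Sep 26, Sep 27, Sep 28, Sep 29, …, Oct 12, Oct 13, Oct 14 — lands on Friday, 14 October 2022.
The date closing becomes effective: 14 October 2022 + 20 days = 3 November 2022. 3 November 2022 is a Thursday and is not a listed holiday, so no roll-forward applies.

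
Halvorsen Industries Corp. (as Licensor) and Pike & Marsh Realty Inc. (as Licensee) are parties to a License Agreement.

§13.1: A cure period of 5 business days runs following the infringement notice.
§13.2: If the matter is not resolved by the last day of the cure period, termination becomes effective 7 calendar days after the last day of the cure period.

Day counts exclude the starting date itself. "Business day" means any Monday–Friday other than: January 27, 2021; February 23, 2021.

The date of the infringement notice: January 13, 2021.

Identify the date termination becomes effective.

From Wednesday, January 13, 2021, 5 business days (Jan 14, Jan 15, Jan 18, Jan 19, Jan 20, skipping weekends) brings us to Wednesday, January 20, 2021, which is the last day of the cure period.
The date termination becomes effective: January 20, 2021 + 7 days = January 27, 2021.

January 27, 2021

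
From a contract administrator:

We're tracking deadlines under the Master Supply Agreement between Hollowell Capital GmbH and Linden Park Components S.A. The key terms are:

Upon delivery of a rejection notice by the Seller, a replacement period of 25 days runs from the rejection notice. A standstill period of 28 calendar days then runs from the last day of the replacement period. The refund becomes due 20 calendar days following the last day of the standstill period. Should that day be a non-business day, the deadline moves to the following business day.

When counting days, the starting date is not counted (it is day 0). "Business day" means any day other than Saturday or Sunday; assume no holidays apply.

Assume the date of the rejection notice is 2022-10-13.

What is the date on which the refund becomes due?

Adding 25 calendar days to 2022-10-13 gives 2022-11-07, which is the last day of the replacement period.
The last day of the standstill period: 28 calendar days after 2022-11-07 is 2022-12-05.
The date on which the refund becomes due: 20 calendar days after 2022-12-05 is 2022-12-25. That falls on a Sunday, so it rolls to the next business day, Monday, 2022-12-26.

2022-12-26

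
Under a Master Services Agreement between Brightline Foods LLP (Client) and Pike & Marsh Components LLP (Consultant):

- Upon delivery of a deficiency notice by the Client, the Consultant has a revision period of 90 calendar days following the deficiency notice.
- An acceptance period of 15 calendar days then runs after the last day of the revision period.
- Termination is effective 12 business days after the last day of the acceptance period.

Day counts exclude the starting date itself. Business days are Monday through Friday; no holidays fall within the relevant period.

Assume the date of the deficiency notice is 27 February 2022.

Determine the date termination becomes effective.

The last day of the revision period: 27 February 2022 + 90 days = 28 May 2022.
The last day of the acceptance period: 15 calendar days after 28 May 2022 is 12 June 2022.
The date termination becomes effective: 12 business days after Sunday, 12 June 2022, skipping weekends — Jun 13, Jun 14, Jun 15, Jun 16, …, Jun 24, Jun 27, Jun 28 — lands on Tuesday, 28 June 2022.

28 June 2022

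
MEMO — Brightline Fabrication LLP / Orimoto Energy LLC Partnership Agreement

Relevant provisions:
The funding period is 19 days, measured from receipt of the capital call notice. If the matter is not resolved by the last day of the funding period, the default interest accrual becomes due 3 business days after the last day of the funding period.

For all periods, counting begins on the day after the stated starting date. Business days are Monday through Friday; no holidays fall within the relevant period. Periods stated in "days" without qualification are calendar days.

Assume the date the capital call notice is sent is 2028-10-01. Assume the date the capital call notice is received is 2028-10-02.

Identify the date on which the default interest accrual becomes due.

2028-10-25

The last day of the funding period: 2028-10-02 + 19 days = 2028-10-21.
The date on which the default interest accrual becomes due: 3 business days after Saturday, 2028-10-21, skipping weekends — Oct 23, Oct 24, Oct 25 — lands on Wednesday, 2028-10-25.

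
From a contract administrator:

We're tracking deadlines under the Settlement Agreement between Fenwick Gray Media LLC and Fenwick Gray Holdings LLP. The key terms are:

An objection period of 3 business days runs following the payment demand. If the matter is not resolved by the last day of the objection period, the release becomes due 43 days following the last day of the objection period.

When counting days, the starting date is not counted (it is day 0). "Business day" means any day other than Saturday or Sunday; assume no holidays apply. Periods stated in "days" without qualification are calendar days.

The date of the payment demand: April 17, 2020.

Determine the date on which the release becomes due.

June 4, 2020

From Friday, April 17, 2020, 3 business days (Apr 20, Apr 21, Apr 22, skipping weekends) brings us to Wednesday, April 22, 2020, which is the last day of the objection period.
The date on which the release becomes due: 43 calendar days after April 22, 2020 is June 4, 2020.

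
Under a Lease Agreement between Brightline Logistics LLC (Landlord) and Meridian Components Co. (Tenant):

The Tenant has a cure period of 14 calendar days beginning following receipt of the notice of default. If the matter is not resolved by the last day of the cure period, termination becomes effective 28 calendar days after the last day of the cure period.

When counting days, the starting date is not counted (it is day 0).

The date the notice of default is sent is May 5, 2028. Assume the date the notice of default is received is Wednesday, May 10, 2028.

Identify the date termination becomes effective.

June 21, 2028

The last day of the cure period: 14 calendar days after May 10, 2028 is May 24, 2028.
Adding 28 calendar days to May 24, 2028 gives June 21, 2028, which is the date termination becomes effective.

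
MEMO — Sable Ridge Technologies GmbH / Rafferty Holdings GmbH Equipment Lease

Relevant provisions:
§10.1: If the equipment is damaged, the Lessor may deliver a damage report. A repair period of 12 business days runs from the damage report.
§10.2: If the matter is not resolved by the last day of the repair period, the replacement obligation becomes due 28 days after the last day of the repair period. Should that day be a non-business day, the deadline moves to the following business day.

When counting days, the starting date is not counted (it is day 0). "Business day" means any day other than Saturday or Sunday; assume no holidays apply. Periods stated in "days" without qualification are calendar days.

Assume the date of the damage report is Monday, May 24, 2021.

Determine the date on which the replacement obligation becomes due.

July 7, 2021

The last day of the repair period: counting 12 business days from Monday, May 24, 2021 (May 25, May 26, May 27, May 28, …, Jun 7, Jun 8, Jun 9, skipping weekends) reaches Wednesday, June 9, 2021.
The date on which the replacement obligation becomes due: 28 calendar days after June 9, 2021 is July 7, 2021. July 7, 2021 is a Wednesday, so no roll-forward applies.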